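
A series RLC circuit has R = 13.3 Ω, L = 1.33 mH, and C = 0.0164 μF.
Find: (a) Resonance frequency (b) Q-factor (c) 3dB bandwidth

Step 1 — Resonance condition Im(Z)=0 gives ω₀ = 1/√(LC).
Step 2 — ω₀ = 1/√(0.00133·1.64e-08) = 2.141e+05 rad/s.
Step 3 — f₀ = ω₀/(2π) = 3.408e+04 Hz.
Step 4 — Series Q: Q = ω₀L/R = 2.141e+05·0.00133/13.3 = 21.41.
Step 5 — 3dB bandwidth: Δω = ω₀/Q = 1e+04 rad/s; BW = Δω/(2π) = 1592 Hz.

(a) f₀ = 3.408e+04 Hz  (b) Q = 21.41  (c) BW = 1592 Hz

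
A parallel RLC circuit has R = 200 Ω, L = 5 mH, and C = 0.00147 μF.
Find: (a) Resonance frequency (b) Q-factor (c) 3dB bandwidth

Step 1 — Resonance: ω₀ = 1/√(LC) = 1/√(0.005·1.47e-09) = 3.689e+05 rad/s.
Step 2 — f₀ = ω₀/(2π) = 5.871e+04 Hz.
Step 3 — Parallel Q: Q = R/(ω₀L) = 200/(3.689e+05·0.005) = 0.1084.
Step 4 — Bandwidth: Δω = ω₀/Q = 3.401e+06 rad/s; BW = Δω/(2π) = 5.413e+05 Hz.

(a) f₀ = 5.871e+04 Hz  (b) Q = 0.1084  (c) BW = 5.413e+05 Hz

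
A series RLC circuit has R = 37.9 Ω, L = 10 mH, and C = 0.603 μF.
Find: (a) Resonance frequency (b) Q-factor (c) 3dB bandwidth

Step 1 — Resonance: ω₀ = 1/√(LC) = 1/√(0.01·6.03e-07) = 1.288e+04 rad/s.
Step 2 — f₀ = ω₀/(2π) = 2050 Hz.
Step 3 — Series Q: Q = ω₀L/R = 1.288e+04·0.01/37.9 = 3.398.
Step 4 — Bandwidth: Δω = ω₀/Q = 3790 rad/s; BW = Δω/(2π) = 603.2 Hz.

(a) f₀ = 2050 Hz  (b) Q = 3.398  (c) BW = 603.2 Hz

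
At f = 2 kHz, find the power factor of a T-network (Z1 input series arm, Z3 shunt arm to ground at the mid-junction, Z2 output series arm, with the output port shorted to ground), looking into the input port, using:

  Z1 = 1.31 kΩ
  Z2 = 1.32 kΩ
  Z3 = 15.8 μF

Step 1 — Angular frequency: ω = 2π·f = 2π·2000 = 1.257e+04 rad/s.
Step 2 — Component impedances:
  Z1: Z = R = 1310 Ω
  Z2: Z = R = 1320 Ω
  Z3: Z = 1/(jωC) = -j/(ω·C) = 0 - j5.037 Ω
Step 3 — With the output port shorted to ground, the output series arm Z2 runs from the junction to ground; the shunt arm Z3 also runs from the junction to ground. They appear in parallel: Z3 || Z2 = 0.01922 - j5.036 Ω.
Step 4 — Series with input arm Z1: Z_in = Z1 + (Z3 || Z2) = 1310 - j5.036 Ω = 1310∠-0.2° Ω.
Step 5 — Power factor: PF = cos(φ) = Re(Z)/|Z| = 1310/1310 = 1.
Step 6 — Type: Im(Z) = -5.036 ⇒ leading (phase φ = -0.2°).

PF = 1 (leading, φ = -0.2°)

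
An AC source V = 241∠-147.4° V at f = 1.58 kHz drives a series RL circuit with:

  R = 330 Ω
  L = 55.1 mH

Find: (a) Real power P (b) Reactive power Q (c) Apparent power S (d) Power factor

Step 1 — Angular frequency: ω = 2π·f = 2π·1580 = 9927 rad/s.
Step 2 — Component impedances:
  R: Z = R = 330 Ω
  L: Z = jωL = j·9927·0.0551 = 0 + j547 Ω
Step 3 — Series combination: Z_total = R + L = 330 + j547 Ω = 638.8∠58.9° Ω.
Step 4 — Source phasor: V = 241∠-147.4° V = -203 - j129.8 V.
Step 5 — Current: I = V / Z = -0.3382 + j0.1671 A = 0.3772∠153.7° A.
Step 6 — Complex power: S = V·I* = 46.96 + j77.85 VA.
Step 7 — Real power: P = Re(S) = 46.96 W.
Step 8 — Reactive power: Q = Im(S) = 77.85 VAR.
Step 9 — Apparent power: |S| = 90.92 VA.
Step 10 — Power factor: PF = P/|S| = 0.5166 (lagging).

(a) P = 46.96 W  (b) Q = 77.85 VAR  (c) S = 90.92 VA  (d) PF = 0.5166 (lagging)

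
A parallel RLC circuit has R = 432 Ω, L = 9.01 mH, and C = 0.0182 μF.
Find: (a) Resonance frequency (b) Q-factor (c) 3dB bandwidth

Step 1 — Resonance: ω₀ = 1/√(LC) = 1/√(0.00901·1.82e-08) = 7.809e+04 rad/s.
Step 2 — f₀ = ω₀/(2π) = 1.243e+04 Hz.
Step 3 — Parallel Q: Q = R/(ω₀L) = 432/(7.809e+04·0.00901) = 0.614.
Step 4 — Bandwidth: Δω = ω₀/Q = 1.272e+05 rad/s; BW = Δω/(2π) = 2.024e+04 Hz.

(a) f₀ = 1.243e+04 Hz  (b) Q = 0.614  (c) BW = 2.024e+04 Hz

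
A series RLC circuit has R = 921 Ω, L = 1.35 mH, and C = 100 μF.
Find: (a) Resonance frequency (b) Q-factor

Step 1 — Resonance condition Im(Z)=0 gives ω₀ = 1/√(LC).
Step 2 — ω₀ = 1/√(0.00135·0.0001) = 2722 rad/s.
Step 3 — f₀ = ω₀/(2π) = 433.2 Hz.
Step 4 — Series Q: Q = ω₀L/R = 2722·0.00135/921 = 0.003989.

(a) f₀ = 433.2 Hz  (b) Q = 0.003989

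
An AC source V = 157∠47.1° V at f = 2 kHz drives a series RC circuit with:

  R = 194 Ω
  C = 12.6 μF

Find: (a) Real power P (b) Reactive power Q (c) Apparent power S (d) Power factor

Step 1 — Angular frequency: ω = 2π·f = 2π·2000 = 1.257e+04 rad/s.
Step 2 — Component impedances:
  R: Z = R = 194 Ω
  C: Z = 1/(jωC) = -j/(ω·C) = 0 - j6.316 Ω
Step 3 — Series combination: Z_total = R + C = 194 - j6.316 Ω = 194.1∠-1.9° Ω.
Step 4 — Source phasor: V = 157∠47.1° V = 106.9 + j115 V.
Step 5 — Current: I = V / Z = 0.531 + j0.6101 A = 0.8088∠49.0° A.
Step 6 — Complex power: S = V·I* = 126.9 - j4.132 VA.
Step 7 — Real power: P = Re(S) = 126.9 W.
Step 8 — Reactive power: Q = Im(S) = -4.132 VAR.
Step 9 — Apparent power: |S| = 127 VA.
Step 10 — Power factor: PF = P/|S| = 0.9995 (leading).

(a) P = 126.9 W  (b) Q = -4.132 VAR  (c) S = 127 VA  (d) PF = 0.9995 (leading)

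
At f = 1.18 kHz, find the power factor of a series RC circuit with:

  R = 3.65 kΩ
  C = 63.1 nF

Step 1 — Angular frequency: ω = 2π·f = 2π·1180 = 7414 rad/s.
Step 2 — Component impedances:
  R: Z = R = 3650 Ω
  C: Z = 1/(jωC) = -j/(ω·C) = 0 - j2138 Ω
Step 3 — Series combination: Z_total = R + C = 3650 - j2138 Ω = 4230∠-30.4° Ω.
Step 4 — Power factor: PF = cos(φ) = Re(Z)/|Z| = 3650/4230 = 0.8629.
Step 5 — Type: Im(Z) = -2138 ⇒ leading (phase φ = -30.4°).

PF = 0.8629 (leading, φ = -30.4°)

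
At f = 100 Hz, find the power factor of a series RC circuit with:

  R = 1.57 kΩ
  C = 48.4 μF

Step 1 — Angular frequency: ω = 2π·f = 2π·100 = 628.3 rad/s.
Step 2 — Component impedances:
  R: Z = R = 1570 Ω
  C: Z = 1/(jωC) = -j/(ω·C) = 0 - j32.88 Ω
Step 3 — Series combination: Z_total = R + C = 1570 - j32.88 Ω = 1570∠-1.2° Ω.
Step 4 — Power factor: PF = cos(φ) = Re(Z)/|Z| = 1570/1570.3 = 0.9998.
Step 5 — Type: Im(Z) = -32.88 ⇒ leading (phase φ = -1.2°).

PF = 0.9998 (leading, φ = -1.2°)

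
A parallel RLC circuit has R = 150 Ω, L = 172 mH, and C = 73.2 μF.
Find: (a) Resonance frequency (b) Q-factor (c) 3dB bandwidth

Step 1 — Resonance: ω₀ = 1/√(LC) = 1/√(0.172·7.32e-05) = 281.8 rad/s.
Step 2 — f₀ = ω₀/(2π) = 44.85 Hz.
Step 3 — Parallel Q: Q = R/(ω₀L) = 150/(281.8·0.172) = 3.094.
Step 4 — Bandwidth: Δω = ω₀/Q = 91.07 rad/s; BW = Δω/(2π) = 14.49 Hz.

(a) f₀ = 44.85 Hz  (b) Q = 3.094  (c) BW = 14.49 Hz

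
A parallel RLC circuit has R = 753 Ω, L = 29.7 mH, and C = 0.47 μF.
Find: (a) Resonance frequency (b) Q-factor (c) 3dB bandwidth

Step 1 — Resonance: ω₀ = 1/√(LC) = 1/√(0.0297·4.7e-07) = 8464 rad/s.
Step 2 — f₀ = ω₀/(2π) = 1347 Hz.
Step 3 — Parallel Q: Q = R/(ω₀L) = 753/(8464·0.0297) = 2.995.
Step 4 — Bandwidth: Δω = ω₀/Q = 2826 rad/s; BW = Δω/(2π) = 449.7 Hz.

(a) f₀ = 1347 Hz  (b) Q = 2.995  (c) BW = 449.7 Hz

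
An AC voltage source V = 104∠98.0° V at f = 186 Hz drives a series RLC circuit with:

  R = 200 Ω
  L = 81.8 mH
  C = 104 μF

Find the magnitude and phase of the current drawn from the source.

Step 1 — Angular frequency: ω = 2π·f = 2π·186 = 1169 rad/s.
Step 2 — Component impedances:
  R: Z = R = 200 Ω
  L: Z = jωL = j·1169·0.0818 = 0 + j95.6 Ω
  C: Z = 1/(jωC) = -j/(ω·C) = 0 - j8.228 Ω
Step 3 — Series combination: Z_total = R + L + C = 200 + j87.37 Ω = 218.3∠23.6° Ω.
Step 4 — Source phasor: V = 104∠98.0° V = -14.47 + j103 V.
Step 5 — Ohm's law: I = V / Z_total = (-14.47 + j103) / (200 + j87.37) = 0.1281 + j0.459 A.
Step 6 — Convert to polar: |I| = 0.4765 A, ∠I = 74.4°.

I = 0.4765∠74.4° A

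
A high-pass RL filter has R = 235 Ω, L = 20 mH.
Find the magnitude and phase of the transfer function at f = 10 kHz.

Step 1 — Angular frequency: ω = 2π·1e+04 = 6.283e+04 rad/s.
Step 2 — Transfer function: H(jω) = jωL/(R + jωL).
Step 3 — Numerator jωL = j·1257; denominator R + jωL = 235 + j1257.
Step 4 — H = 0.9662 + j0.1807.
Step 5 — Magnitude: |H| = 0.983 (-0.1 dB); phase: φ = 10.6°.

|H| = 0.983 (-0.1 dB), φ = 10.6°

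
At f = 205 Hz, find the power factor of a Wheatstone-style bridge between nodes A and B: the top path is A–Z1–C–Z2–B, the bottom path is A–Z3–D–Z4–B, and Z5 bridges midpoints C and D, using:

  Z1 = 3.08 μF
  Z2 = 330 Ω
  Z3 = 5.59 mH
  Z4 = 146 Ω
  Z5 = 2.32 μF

Step 1 — Angular frequency: ω = 2π·f = 2π·205 = 1288 rad/s.
Step 2 — Component impedances:
  Z1: Z = 1/(jωC) = -j/(ω·C) = 0 - j252.1 Ω
  Z2: Z = R = 330 Ω
  Z3: Z = jωL = j·1288·0.00559 = 0 + j7.2 Ω
  Z4: Z = R = 146 Ω
  Z5: Z = 1/(jωC) = -j/(ω·C) = 0 - j334.6 Ω
Step 3 — Bridge requires nodal analysis (the Z5 bridge couples midpoints C and D, so the two paths cannot be reduced to a simple series/parallel combination). Setting node B to ground and injecting 1 A at node A, the 3-node admittance system at A, C, D solves to V_A = Z_AB = 105.6 - j7.268 Ω = 105.8∠-3.9° Ω.
Step 4 — Power factor: PF = cos(φ) = Re(Z)/|Z| = 105.58/105.83 = 0.9976.
Step 5 — Type: Im(Z) = -7.268 ⇒ leading (phase φ = -3.9°).

PF = 0.9976 (leading, φ = -3.9°)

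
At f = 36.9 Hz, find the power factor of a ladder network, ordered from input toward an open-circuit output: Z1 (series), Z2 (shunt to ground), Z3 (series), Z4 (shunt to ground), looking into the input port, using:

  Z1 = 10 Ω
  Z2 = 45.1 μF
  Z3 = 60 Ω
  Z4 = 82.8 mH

Step 1 — Angular frequency: ω = 2π·f = 2π·36.9 = 231.8 rad/s.
Step 2 — Component impedances:
  Z1: Z = R = 10 Ω
  Z2: Z = 1/(jωC) = -j/(ω·C) = 0 - j95.64 Ω
  Z3: Z = R = 60 Ω
  Z4: Z = jωL = j·231.8·0.0828 = 0 + j19.2 Ω
Step 3 — Ladder network (open output): work backward from the far end, alternating series and parallel combinations. Z_in = 68.11 - j21.6 Ω = 71.46∠-17.6° Ω.
Step 4 — Power factor: PF = cos(φ) = Re(Z)/|Z| = 68.115/71.457 = 0.9532.
Step 5 — Type: Im(Z) = -21.6 ⇒ leading (phase φ = -17.6°).

PF = 0.9532 (leading, φ = -17.6°)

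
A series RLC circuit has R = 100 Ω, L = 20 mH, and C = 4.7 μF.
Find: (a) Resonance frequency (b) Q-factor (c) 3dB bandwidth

Step 1 — Resonance: ω₀ = 1/√(LC) = 1/√(0.02·4.7e-06) = 3262 rad/s.
Step 2 — f₀ = ω₀/(2π) = 519.1 Hz.
Step 3 — Series Q: Q = ω₀L/R = 3262·0.02/100 = 0.6523.
Step 4 — Bandwidth: Δω = ω₀/Q = 5000 rad/s; BW = Δω/(2π) = 795.8 Hz.

(a) f₀ = 519.1 Hz  (b) Q = 0.6523  (c) BW = 795.8 Hz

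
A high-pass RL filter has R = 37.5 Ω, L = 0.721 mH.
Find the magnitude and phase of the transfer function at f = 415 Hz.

Step 1 — Angular frequency: ω = 2π·415 = 2608 rad/s.
Step 2 — Transfer function: H(jω) = jωL/(R + jωL).
Step 3 — Numerator jωL = j·1.88; denominator R + jωL = 37.5 + j1.88.
Step 4 — H = 0.002507 + j0.05001.
Step 5 — Magnitude: |H| = 0.05007 (-26.0 dB); phase: φ = 87.1°.

|H| = 0.05007 (-26.0 dB), φ = 87.1°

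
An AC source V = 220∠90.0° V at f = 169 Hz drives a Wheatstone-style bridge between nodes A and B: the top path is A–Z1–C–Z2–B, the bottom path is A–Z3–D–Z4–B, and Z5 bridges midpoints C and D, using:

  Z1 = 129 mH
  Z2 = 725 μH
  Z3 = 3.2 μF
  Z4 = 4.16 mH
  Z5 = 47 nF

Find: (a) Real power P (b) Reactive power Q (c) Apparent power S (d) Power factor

Step 1 — Angular frequency: ω = 2π·f = 2π·169 = 1062 rad/s.
Step 2 — Component impedances:
  Z1: Z = jωL = j·1062·0.129 = 0 + j137 Ω
  Z2: Z = jωL = j·1062·0.000725 = 0 + j0.7698 Ω
  Z3: Z = 1/(jωC) = -j/(ω·C) = 0 - j294.3 Ω
  Z4: Z = jωL = j·1062·0.00416 = 0 + j4.417 Ω
  Z5: Z = 1/(jωC) = -j/(ω·C) = 0 - j2.004e+04 Ω
Step 3 — Bridge requires nodal analysis (the Z5 bridge couples midpoints C and D, so the two paths cannot be reduced to a simple series/parallel combination). Setting node B to ground and injecting 1 A at node A, the 3-node admittance system at A, C, D solves to V_A = Z_AB = 0 + j262.5 Ω = 262.5∠90.0° Ω.
Step 4 — Source phasor: V = 220∠90.0° V = 0 + j220 V.
Step 5 — Current: I = V / Z = 0.8382 A = 0.8382∠-0.0° A.
Step 6 — Complex power: S = V·I* = 0 + j184.4 VA.
Step 7 — Real power: P = Re(S) = 0 W.
Step 8 — Reactive power: Q = Im(S) = 184.4 VAR.
Step 9 — Apparent power: |S| = 184.4 VA.
Step 10 — Power factor: PF = P/|S| = 0 (lagging).

(a) P = 0 W  (b) Q = 184.4 VAR  (c) S = 184.4 VA  (d) PF = 0 (lagging)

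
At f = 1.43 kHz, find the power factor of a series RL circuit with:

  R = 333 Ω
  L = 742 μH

Step 1 — Angular frequency: ω = 2π·f = 2π·1430 = 8985 rad/s.
Step 2 — Component impedances:
  R: Z = R = 333 Ω
  L: Z = jωL = j·8985·0.000742 = 0 + j6.667 Ω
Step 3 — Series combination: Z_total = R + L = 333 + j6.667 Ω = 333.1∠1.1° Ω.
Step 4 — Power factor: PF = cos(φ) = Re(Z)/|Z| = 333/333.07 = 0.9998.
Step 5 — Type: Im(Z) = 6.667 ⇒ lagging (phase φ = 1.1°).

PF = 0.9998 (lagging, φ = 1.1°)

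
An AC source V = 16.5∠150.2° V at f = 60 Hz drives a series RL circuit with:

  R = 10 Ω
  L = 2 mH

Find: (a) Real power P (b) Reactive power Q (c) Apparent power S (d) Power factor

Step 1 — Angular frequency: ω = 2π·f = 2π·60 = 377 rad/s.
Step 2 — Component impedances:
  R: Z = R = 10 Ω
  L: Z = jωL = j·377·0.002 = 0 + j0.754 Ω
Step 3 — Series combination: Z_total = R + L = 10 + j0.754 Ω = 10.03∠4.3° Ω.
Step 4 — Source phasor: V = 16.5∠150.2° V = -14.32 + j8.2 V.
Step 5 — Current: I = V / Z = -1.362 + j0.9227 A = 1.645∠145.9° A.
Step 6 — Complex power: S = V·I* = 27.07 + j2.041 VA.
Step 7 — Real power: P = Re(S) = 27.07 W.
Step 8 — Reactive power: Q = Im(S) = 2.041 VAR.
Step 9 — Apparent power: |S| = 27.15 VA.
Step 10 — Power factor: PF = P/|S| = 0.9972 (lagging).

(a) P = 27.07 W  (b) Q = 2.041 VAR  (c) S = 27.15 VA  (d) PF = 0.9972 (lagging)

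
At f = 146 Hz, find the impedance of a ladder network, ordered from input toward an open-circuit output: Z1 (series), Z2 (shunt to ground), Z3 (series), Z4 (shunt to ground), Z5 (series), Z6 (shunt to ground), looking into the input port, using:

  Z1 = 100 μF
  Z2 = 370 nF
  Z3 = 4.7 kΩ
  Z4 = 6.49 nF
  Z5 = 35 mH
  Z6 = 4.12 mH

Step 1 — Angular frequency: ω = 2π·f = 2π·146 = 917.3 rad/s.
Step 2 — Component impedances:
  Z1: Z = 1/(jωC) = -j/(ω·C) = 0 - j10.9 Ω
  Z2: Z = 1/(jωC) = -j/(ω·C) = 0 - j2946 Ω
  Z3: Z = R = 4700 Ω
  Z4: Z = 1/(jωC) = -j/(ω·C) = 0 - j1.68e+05 Ω
  Z5: Z = jωL = j·917.3·0.035 = 0 + j32.11 Ω
  Z6: Z = jωL = j·917.3·0.00412 = 0 + j3.779 Ω
Step 3 — Ladder network (open output): work backward from the far end, alternating series and parallel combinations. Z_in = 1335 - j2130 Ω = 2514∠-57.9° Ω.

Z = 1335 - j2130 Ω = 2514∠-57.9° Ω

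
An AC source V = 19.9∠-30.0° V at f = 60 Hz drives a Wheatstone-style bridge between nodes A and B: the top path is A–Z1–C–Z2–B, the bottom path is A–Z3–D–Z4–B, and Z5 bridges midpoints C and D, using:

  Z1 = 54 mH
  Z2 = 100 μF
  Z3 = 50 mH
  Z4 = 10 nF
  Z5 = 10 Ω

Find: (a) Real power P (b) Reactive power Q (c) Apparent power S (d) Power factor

Step 1 — Angular frequency: ω = 2π·f = 2π·60 = 377 rad/s.
Step 2 — Component impedances:
  Z1: Z = jωL = j·377·0.054 = 0 + j20.36 Ω
  Z2: Z = 1/(jωC) = -j/(ω·C) = 0 - j26.53 Ω
  Z3: Z = jωL = j·377·0.05 = 0 + j18.85 Ω
  Z4: Z = 1/(jωC) = -j/(ω·C) = 0 - j2.653e+05 Ω
  Z5: Z = R = 10 Ω
Step 3 — Bridge requires nodal analysis (the Z5 bridge couples midpoints C and D, so the two paths cannot be reduced to a simple series/parallel combination). Setting node B to ground and injecting 1 A at node A, the 3-node admittance system at A, C, D solves to V_A = Z_AB = 2.53 - j16.09 Ω = 16.29∠-81.1° Ω.
Step 4 — Source phasor: V = 19.9∠-30.0° V = 17.23 - j9.95 V.
Step 5 — Current: I = V / Z = 0.7678 + j0.9503 A = 1.222∠51.1° A.
Step 6 — Complex power: S = V·I* = 3.777 - j24.02 VA.
Step 7 — Real power: P = Re(S) = 3.777 W.
Step 8 — Reactive power: Q = Im(S) = -24.02 VAR.
Step 9 — Apparent power: |S| = 24.31 VA.
Step 10 — Power factor: PF = P/|S| = 0.1554 (leading).

(a) P = 3.777 W  (b) Q = -24.02 VAR  (c) S = 24.31 VA  (d) PF = 0.1554 (leading)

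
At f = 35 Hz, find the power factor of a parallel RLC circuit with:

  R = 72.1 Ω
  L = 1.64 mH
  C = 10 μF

Step 1 — Angular frequency: ω = 2π·f = 2π·35 = 219.9 rad/s.
Step 2 — Component impedances:
  R: Z = R = 72.1 Ω
  L: Z = jωL = j·219.9·0.00164 = 0 + j0.3607 Ω
  C: Z = 1/(jωC) = -j/(ω·C) = 0 - j454.7 Ω
Step 3 — Parallel combination: 1/Z_total = 1/R + 1/L + 1/C; Z_total = 0.001807 + j0.3609 Ω = 0.3609∠89.7° Ω.
Step 4 — Power factor: PF = cos(φ) = Re(Z)/|Z| = 0.0018069/0.36094 = 0.005006.
Step 5 — Type: Im(Z) = 0.3609 ⇒ lagging (phase φ = 89.7°).

PF = 0.005006 (lagging, φ = 89.7°)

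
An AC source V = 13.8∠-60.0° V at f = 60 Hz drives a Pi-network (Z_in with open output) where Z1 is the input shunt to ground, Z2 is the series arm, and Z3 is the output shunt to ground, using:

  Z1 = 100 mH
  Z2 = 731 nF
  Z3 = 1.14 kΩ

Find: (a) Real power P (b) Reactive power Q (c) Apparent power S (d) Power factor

Step 1 — Angular frequency: ω = 2π·f = 2π·60 = 377 rad/s.
Step 2 — Component impedances:
  Z1: Z = jωL = j·377·0.1 = 0 + j37.7 Ω
  Z2: Z = 1/(jωC) = -j/(ω·C) = 0 - j3629 Ω
  Z3: Z = R = 1140 Ω
Step 3 — With open output, the series arm Z2 and the output shunt Z3 appear in series to ground: Z2 + Z3 = 1140 - j3629 Ω.
Step 4 — Parallel with input shunt Z1: Z_in = Z1 || (Z2 + Z3) = 0.1141 + j38.06 Ω = 38.06∠89.8° Ω.
Step 5 — Source phasor: V = 13.8∠-60.0° V = 6.9 - j11.95 V.
Step 6 — Current: I = V / Z = -0.3135 - j0.1822 A = 0.3626∠-149.8° A.
Step 7 — Complex power: S = V·I* = 0.01501 + j5.004 VA.
Step 8 — Real power: P = Re(S) = 0.01501 W.
Step 9 — Reactive power: Q = Im(S) = 5.004 VAR.
Step 10 — Apparent power: |S| = 5.004 VA.
Step 11 — Power factor: PF = P/|S| = 0.002999 (lagging).

(a) P = 0.01501 W  (b) Q = 5.004 VAR  (c) S = 5.004 VA  (d) PF = 0.002999 (lagging)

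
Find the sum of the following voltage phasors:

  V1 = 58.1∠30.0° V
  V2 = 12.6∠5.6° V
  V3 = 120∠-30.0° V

Step 1 — Convert each phasor to rectangular form:
  V1 = 58.1·(cos(30.0°) + j·sin(30.0°)) = 50.32 + j29.05 V
  V2 = 12.6·(cos(5.6°) + j·sin(5.6°)) = 12.54 + j1.23 V
  V3 = 120·(cos(-30.0°) + j·sin(-30.0°)) = 103.9 - j60 V
Step 2 — Sum components: V_total = 166.8 - j29.72 V.
Step 3 — Convert to polar: |V_total| = 169.4 V, ∠V_total = -10.1°.

V_total = 169.4∠-10.1° V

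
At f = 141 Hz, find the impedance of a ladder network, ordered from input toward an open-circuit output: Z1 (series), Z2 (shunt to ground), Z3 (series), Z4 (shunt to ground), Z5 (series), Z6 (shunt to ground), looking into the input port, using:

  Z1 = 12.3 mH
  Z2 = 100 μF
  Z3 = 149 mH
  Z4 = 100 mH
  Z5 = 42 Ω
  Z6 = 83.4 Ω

Step 1 — Angular frequency: ω = 2π·f = 2π·141 = 885.9 rad/s.
Step 2 — Component impedances:
  Z1: Z = jωL = j·885.9·0.0123 = 0 + j10.9 Ω
  Z2: Z = 1/(jωC) = -j/(ω·C) = 0 - j11.29 Ω
  Z3: Z = jωL = j·885.9·0.149 = 0 + j132 Ω
  Z4: Z = jωL = j·885.9·0.1 = 0 + j88.59 Ω
  Z5: Z = R = 42 Ω
  Z6: Z = R = 83.4 Ω
Step 3 — Ladder network (open output): work backward from the far end, alternating series and parallel combinations. Z_in = 0.1561 - j1.063 Ω = 1.074∠-81.6° Ω.

Z = 0.1561 - j1.063 Ω = 1.074∠-81.6° Ω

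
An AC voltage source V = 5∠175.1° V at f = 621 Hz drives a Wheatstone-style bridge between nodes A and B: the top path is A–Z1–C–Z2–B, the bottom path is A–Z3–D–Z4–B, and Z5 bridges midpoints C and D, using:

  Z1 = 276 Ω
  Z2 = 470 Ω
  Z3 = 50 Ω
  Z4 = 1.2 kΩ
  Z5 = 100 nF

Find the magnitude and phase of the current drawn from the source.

Step 1 — Angular frequency: ω = 2π·f = 2π·621 = 3902 rad/s.
Step 2 — Component impedances:
  Z1: Z = R = 276 Ω
  Z2: Z = R = 470 Ω
  Z3: Z = R = 50 Ω
  Z4: Z = R = 1200 Ω
  Z5: Z = 1/(jωC) = -j/(ω·C) = 0 - j2563 Ω
Step 3 — Bridge requires nodal analysis (the Z5 bridge couples midpoints C and D, so the two paths cannot be reduced to a simple series/parallel combination). Setting node B to ground and injecting 1 A at node A, the 3-node admittance system at A, C, D solves to V_A = Z_AB = 466.2 - j9.169 Ω = 466.3∠-1.1° Ω.
Step 4 — Source phasor: V = 5∠175.1° V = -4.982 + j0.4271 V.
Step 5 — Ohm's law: I = V / Z_total = (-4.982 + j0.4271) / (466.2 - j9.169) = -0.0107 + j0.0007057 A.
Step 6 — Convert to polar: |I| = 0.01072 A, ∠I = 176.2°.

I = 0.01072∠176.2° A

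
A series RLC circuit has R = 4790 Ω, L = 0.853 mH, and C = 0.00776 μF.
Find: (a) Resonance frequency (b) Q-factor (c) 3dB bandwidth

Step 1 — Resonance: ω₀ = 1/√(LC) = 1/√(0.000853·7.76e-09) = 3.887e+05 rad/s.
Step 2 — f₀ = ω₀/(2π) = 6.186e+04 Hz.
Step 3 — Series Q: Q = ω₀L/R = 3.887e+05·0.000853/4790 = 0.06922.
Step 4 — Bandwidth: Δω = ω₀/Q = 5.615e+06 rad/s; BW = Δω/(2π) = 8.937e+05 Hz.

(a) f₀ = 6.186e+04 Hz  (b) Q = 0.06922  (c) BW = 8.937e+05 Hz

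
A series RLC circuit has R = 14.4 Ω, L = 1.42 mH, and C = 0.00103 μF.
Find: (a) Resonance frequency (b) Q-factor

Step 1 — Resonance condition Im(Z)=0 gives ω₀ = 1/√(LC).
Step 2 — ω₀ = 1/√(0.00142·1.03e-09) = 8.269e+05 rad/s.
Step 3 — f₀ = ω₀/(2π) = 1.316e+05 Hz.
Step 4 — Series Q: Q = ω₀L/R = 8.269e+05·0.00142/14.4 = 81.54.

(a) f₀ = 1.316e+05 Hz  (b) Q = 81.54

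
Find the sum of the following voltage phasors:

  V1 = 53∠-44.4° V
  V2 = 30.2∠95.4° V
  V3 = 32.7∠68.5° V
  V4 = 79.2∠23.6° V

Step 1 — Convert each phasor to rectangular form:
  V1 = 53·(cos(-44.4°) + j·sin(-44.4°)) = 37.87 - j37.08 V
  V2 = 30.2·(cos(95.4°) + j·sin(95.4°)) = -2.842 + j30.07 V
  V3 = 32.7·(cos(68.5°) + j·sin(68.5°)) = 11.98 + j30.42 V
  V4 = 79.2·(cos(23.6°) + j·sin(23.6°)) = 72.58 + j31.71 V
Step 2 — Sum components: V_total = 119.6 + j55.12 V.
Step 3 — Convert to polar: |V_total| = 131.7 V, ∠V_total = 24.7°.

V_total = 131.7∠24.7° V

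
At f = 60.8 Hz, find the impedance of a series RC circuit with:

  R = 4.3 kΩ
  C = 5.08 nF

Step 1 — Angular frequency: ω = 2π·f = 2π·60.8 = 382 rad/s.
Step 2 — Component impedances:
  R: Z = R = 4300 Ω
  C: Z = 1/(jωC) = -j/(ω·C) = 0 - j5.153e+05 Ω
Step 3 — Series combination: Z_total = R + C = 4300 - j5.153e+05 Ω = 5.153e+05∠-89.5° Ω.

Z = 4300 - j5.153e+05 Ω = 5.153e+05∠-89.5° Ω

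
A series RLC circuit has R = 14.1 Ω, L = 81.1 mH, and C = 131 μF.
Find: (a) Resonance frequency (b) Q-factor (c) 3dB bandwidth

Step 1 — Resonance condition Im(Z)=0 gives ω₀ = 1/√(LC).
Step 2 — ω₀ = 1/√(0.0811·0.000131) = 306.8 rad/s.
Step 3 — f₀ = ω₀/(2π) = 48.83 Hz.
Step 4 — Series Q: Q = ω₀L/R = 306.8·0.0811/14.1 = 1.765.
Step 5 — 3dB bandwidth: Δω = ω₀/Q = 173.9 rad/s; BW = Δω/(2π) = 27.67 Hz.

(a) f₀ = 48.83 Hz  (b) Q = 1.765  (c) BW = 27.67 Hz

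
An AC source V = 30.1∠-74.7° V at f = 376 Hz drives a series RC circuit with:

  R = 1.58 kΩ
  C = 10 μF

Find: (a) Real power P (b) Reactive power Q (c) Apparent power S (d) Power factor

Step 1 — Angular frequency: ω = 2π·f = 2π·376 = 2362 rad/s.
Step 2 — Component impedances:
  R: Z = R = 1580 Ω
  C: Z = 1/(jωC) = -j/(ω·C) = 0 - j42.33 Ω
Step 3 — Series combination: Z_total = R + C = 1580 - j42.33 Ω = 1581∠-1.5° Ω.
Step 4 — Source phasor: V = 30.1∠-74.7° V = 7.943 - j29.03 V.
Step 5 — Current: I = V / Z = 0.005515 - j0.01823 A = 0.01904∠-73.2° A.
Step 6 — Complex power: S = V·I* = 0.573 - j0.01535 VA.
Step 7 — Real power: P = Re(S) = 0.573 W.
Step 8 — Reactive power: Q = Im(S) = -0.01535 VAR.
Step 9 — Apparent power: |S| = 0.5732 VA.
Step 10 — Power factor: PF = P/|S| = 0.9996 (leading).

(a) P = 0.573 W  (b) Q = -0.01535 VAR  (c) S = 0.5732 VA  (d) PF = 0.9996 (leading)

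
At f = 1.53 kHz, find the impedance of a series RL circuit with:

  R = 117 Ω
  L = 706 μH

Step 1 — Angular frequency: ω = 2π·f = 2π·1530 = 9613 rad/s.
Step 2 — Component impedances:
  R: Z = R = 117 Ω
  L: Z = jωL = j·9613·0.000706 = 0 + j6.787 Ω
Step 3 — Series combination: Z_total = R + L = 117 + j6.787 Ω = 117.2∠3.3° Ω.

Z = 117 + j6.787 Ω = 117.2∠3.3° Ω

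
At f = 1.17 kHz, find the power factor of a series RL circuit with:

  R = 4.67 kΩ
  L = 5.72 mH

Step 1 — Angular frequency: ω = 2π·f = 2π·1170 = 7351 rad/s.
Step 2 — Component impedances:
  R: Z = R = 4670 Ω
  L: Z = jωL = j·7351·0.00572 = 0 + j42.05 Ω
Step 3 — Series combination: Z_total = R + L = 4670 + j42.05 Ω = 4670∠0.5° Ω.
Step 4 — Power factor: PF = cos(φ) = Re(Z)/|Z| = 4670/4670 = 1.
Step 5 — Type: Im(Z) = 42.05 ⇒ lagging (phase φ = 0.5°).

PF = 1 (lagging, φ = 0.5°)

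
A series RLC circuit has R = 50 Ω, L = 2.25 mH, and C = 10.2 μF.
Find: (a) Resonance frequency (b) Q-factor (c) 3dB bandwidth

Step 1 — Resonance: ω₀ = 1/√(LC) = 1/√(0.00225·1.02e-05) = 6601 rad/s.
Step 2 — f₀ = ω₀/(2π) = 1051 Hz.
Step 3 — Series Q: Q = ω₀L/R = 6601·0.00225/50 = 0.297.
Step 4 — Bandwidth: Δω = ω₀/Q = 2.222e+04 rad/s; BW = Δω/(2π) = 3537 Hz.

(a) f₀ = 1051 Hz  (b) Q = 0.297  (c) BW = 3537 Hz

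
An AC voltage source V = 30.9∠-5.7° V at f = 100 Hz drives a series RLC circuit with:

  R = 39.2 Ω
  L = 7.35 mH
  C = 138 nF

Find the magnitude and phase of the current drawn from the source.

Step 1 — Angular frequency: ω = 2π·f = 2π·100 = 628.3 rad/s.
Step 2 — Component impedances:
  R: Z = R = 39.2 Ω
  L: Z = jωL = j·628.3·0.00735 = 0 + j4.618 Ω
  C: Z = 1/(jωC) = -j/(ω·C) = 0 - j1.153e+04 Ω
Step 3 — Series combination: Z_total = R + L + C = 39.2 - j1.153e+04 Ω = 1.153e+04∠-89.8° Ω.
Step 4 — Source phasor: V = 30.9∠-5.7° V = 30.75 - j3.069 V.
Step 5 — Ohm's law: I = V / Z_total = (30.75 - j3.069) / (39.2 - j1.153e+04) = 0.0002753 + j0.002666 A.
Step 6 — Convert to polar: |I| = 0.00268 A, ∠I = 84.1°.

I = 0.00268∠84.1° A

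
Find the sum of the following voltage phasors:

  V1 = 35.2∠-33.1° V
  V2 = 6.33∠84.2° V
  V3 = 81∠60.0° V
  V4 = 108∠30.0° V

Step 1 — Convert each phasor to rectangular form:
  V1 = 35.2·(cos(-33.1°) + j·sin(-33.1°)) = 29.49 - j19.22 V
  V2 = 6.33·(cos(84.2°) + j·sin(84.2°)) = 0.6397 + j6.298 V
  V3 = 81·(cos(60.0°) + j·sin(60.0°)) = 40.5 + j70.15 V
  V4 = 108·(cos(30.0°) + j·sin(30.0°)) = 93.53 + j54 V
Step 2 — Sum components: V_total = 164.2 + j111.2 V.
Step 3 — Convert to polar: |V_total| = 198.3 V, ∠V_total = 34.1°.

V_total = 198.3∠34.1° V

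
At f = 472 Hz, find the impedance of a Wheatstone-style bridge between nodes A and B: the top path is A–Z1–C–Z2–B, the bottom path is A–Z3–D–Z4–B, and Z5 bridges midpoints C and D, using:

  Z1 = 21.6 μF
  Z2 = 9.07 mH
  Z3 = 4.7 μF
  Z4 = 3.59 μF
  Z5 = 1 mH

Step 1 — Angular frequency: ω = 2π·f = 2π·472 = 2966 rad/s.
Step 2 — Component impedances:
  Z1: Z = 1/(jωC) = -j/(ω·C) = 0 - j15.61 Ω
  Z2: Z = jωL = j·2966·0.00907 = 0 + j26.9 Ω
  Z3: Z = 1/(jωC) = -j/(ω·C) = 0 - j71.74 Ω
  Z4: Z = 1/(jωC) = -j/(ω·C) = 0 - j93.93 Ω
  Z5: Z = jωL = j·2966·0.001 = 0 + j2.966 Ω
Step 3 — Bridge requires nodal analysis (the Z5 bridge couples midpoints C and D, so the two paths cannot be reduced to a simple series/parallel combination). Setting node B to ground and injecting 1 A at node A, the 3-node admittance system at A, C, D solves to V_A = Z_AB = 0 + j25.95 Ω = 25.95∠90.0° Ω.

Z = 0 + j25.95 Ω = 25.95∠90.0° Ω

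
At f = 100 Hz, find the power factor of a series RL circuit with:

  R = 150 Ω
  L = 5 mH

Step 1 — Angular frequency: ω = 2π·f = 2π·100 = 628.3 rad/s.
Step 2 — Component impedances:
  R: Z = R = 150 Ω
  L: Z = jωL = j·628.3·0.005 = 0 + j3.142 Ω
Step 3 — Series combination: Z_total = R + L = 150 + j3.142 Ω = 150∠1.2° Ω.
Step 4 — Power factor: PF = cos(φ) = Re(Z)/|Z| = 150/150.03 = 0.9998.
Step 5 — Type: Im(Z) = 3.142 ⇒ lagging (phase φ = 1.2°).

PF = 0.9998 (lagging, φ = 1.2°)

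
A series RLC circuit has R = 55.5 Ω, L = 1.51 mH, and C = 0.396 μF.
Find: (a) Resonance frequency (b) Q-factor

Step 1 — Resonance condition Im(Z)=0 gives ω₀ = 1/√(LC).
Step 2 — ω₀ = 1/√(0.00151·3.96e-07) = 4.089e+04 rad/s.
Step 3 — f₀ = ω₀/(2π) = 6509 Hz.
Step 4 — Series Q: Q = ω₀L/R = 4.089e+04·0.00151/55.5 = 1.113.

(a) f₀ = 6509 Hz  (b) Q = 1.113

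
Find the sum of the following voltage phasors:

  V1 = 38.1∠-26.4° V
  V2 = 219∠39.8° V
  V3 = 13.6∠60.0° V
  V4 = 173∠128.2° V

Step 1 — Convert each phasor to rectangular form:
  V1 = 38.1·(cos(-26.4°) + j·sin(-26.4°)) = 34.13 - j16.94 V
  V2 = 219·(cos(39.8°) + j·sin(39.8°)) = 168.3 + j140.2 V
  V3 = 13.6·(cos(60.0°) + j·sin(60.0°)) = 6.8 + j11.78 V
  V4 = 173·(cos(128.2°) + j·sin(128.2°)) = -107 + j136 V
Step 2 — Sum components: V_total = 102.2 + j271 V.
Step 3 — Convert to polar: |V_total| = 289.6 V, ∠V_total = 69.3°.

V_total = 289.6∠69.3° V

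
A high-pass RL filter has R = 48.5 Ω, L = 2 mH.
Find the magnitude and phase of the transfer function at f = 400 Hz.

Step 1 — Angular frequency: ω = 2π·400 = 2513 rad/s.
Step 2 — Transfer function: H(jω) = jωL/(R + jωL).
Step 3 — Numerator jωL = j·5.027; denominator R + jωL = 48.5 + j5.027.
Step 4 — H = 0.01063 + j0.1025.
Step 5 — Magnitude: |H| = 0.1031 (-19.7 dB); phase: φ = 84.1°.

|H| = 0.1031 (-19.7 dB), φ = 84.1°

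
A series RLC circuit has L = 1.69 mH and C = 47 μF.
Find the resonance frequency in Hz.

Step 1 — Resonance condition Im(Z)=0 gives ω₀ = 1/√(LC).
Step 2 — ω₀ = 1/√(0.00169·4.7e-05) = 3548 rad/s.
Step 3 — f₀ = ω₀/(2π) = 564.7 Hz.

f₀ = 564.7 Hz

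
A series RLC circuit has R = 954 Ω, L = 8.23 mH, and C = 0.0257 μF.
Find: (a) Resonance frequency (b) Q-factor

Step 1 — Resonance condition Im(Z)=0 gives ω₀ = 1/√(LC).
Step 2 — ω₀ = 1/√(0.00823·2.57e-08) = 6.876e+04 rad/s.
Step 3 — f₀ = ω₀/(2π) = 1.094e+04 Hz.
Step 4 — Series Q: Q = ω₀L/R = 6.876e+04·0.00823/954 = 0.5932.

(a) f₀ = 1.094e+04 Hz  (b) Q = 0.5932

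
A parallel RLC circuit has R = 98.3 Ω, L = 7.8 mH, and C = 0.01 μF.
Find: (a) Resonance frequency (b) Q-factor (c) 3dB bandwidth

Step 1 — Resonance: ω₀ = 1/√(LC) = 1/√(0.0078·1e-08) = 1.132e+05 rad/s.
Step 2 — f₀ = ω₀/(2π) = 1.802e+04 Hz.
Step 3 — Parallel Q: Q = R/(ω₀L) = 98.3/(1.132e+05·0.0078) = 0.1113.
Step 4 — Bandwidth: Δω = ω₀/Q = 1.017e+06 rad/s; BW = Δω/(2π) = 1.619e+05 Hz.

(a) f₀ = 1.802e+04 Hz  (b) Q = 0.1113  (c) BW = 1.619e+05 Hz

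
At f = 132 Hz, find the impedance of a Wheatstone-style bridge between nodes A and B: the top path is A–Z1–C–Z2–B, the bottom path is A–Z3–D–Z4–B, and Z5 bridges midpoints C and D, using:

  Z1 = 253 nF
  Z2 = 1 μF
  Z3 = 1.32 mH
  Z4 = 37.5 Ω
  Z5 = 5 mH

Step 1 — Angular frequency: ω = 2π·f = 2π·132 = 829.4 rad/s.
Step 2 — Component impedances:
  Z1: Z = 1/(jωC) = -j/(ω·C) = 0 - j4766 Ω
  Z2: Z = 1/(jωC) = -j/(ω·C) = 0 - j1206 Ω
  Z3: Z = jωL = j·829.4·0.00132 = 0 + j1.095 Ω
  Z4: Z = R = 37.5 Ω
  Z5: Z = jωL = j·829.4·0.005 = 0 + j4.147 Ω
Step 3 — Bridge requires nodal analysis (the Z5 bridge couples midpoints C and D, so the two paths cannot be reduced to a simple series/parallel combination). Setting node B to ground and injecting 1 A at node A, the 3-node admittance system at A, C, D solves to V_A = Z_AB = 37.46 - j0.07417 Ω = 37.46∠-0.1° Ω.

Z = 37.46 - j0.07417 Ω = 37.46∠-0.1° Ω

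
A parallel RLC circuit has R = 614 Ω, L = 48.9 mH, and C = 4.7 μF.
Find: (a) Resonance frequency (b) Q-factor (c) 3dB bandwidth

Step 1 — Resonance: ω₀ = 1/√(LC) = 1/√(0.0489·4.7e-06) = 2086 rad/s.
Step 2 — f₀ = ω₀/(2π) = 332 Hz.
Step 3 — Parallel Q: Q = R/(ω₀L) = 614/(2086·0.0489) = 6.02.
Step 4 — Bandwidth: Δω = ω₀/Q = 346.5 rad/s; BW = Δω/(2π) = 55.15 Hz.

(a) f₀ = 332 Hz  (b) Q = 6.02  (c) BW = 55.15 Hz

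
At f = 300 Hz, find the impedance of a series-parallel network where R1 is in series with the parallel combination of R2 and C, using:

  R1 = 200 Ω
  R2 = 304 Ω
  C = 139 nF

Step 1 — Angular frequency: ω = 2π·f = 2π·300 = 1885 rad/s.
Step 2 — Component impedances:
  R1: Z = R = 200 Ω
  R2: Z = R = 304 Ω
  C: Z = 1/(jωC) = -j/(ω·C) = 0 - j3817 Ω
Step 3 — Parallel branch: R2 || C = 1/(1/R2 + 1/C) = 302.1 - j24.06 Ω.
Step 4 — Series with R1: Z_total = R1 + (R2 || C) = 502.1 - j24.06 Ω = 502.7∠-2.7° Ω.

Z = 502.1 - j24.06 Ω = 502.7∠-2.7° Ω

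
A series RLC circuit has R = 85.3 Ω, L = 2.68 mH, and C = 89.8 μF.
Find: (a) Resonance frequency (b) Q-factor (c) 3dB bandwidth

Step 1 — Resonance: ω₀ = 1/√(LC) = 1/√(0.00268·8.98e-05) = 2038 rad/s.
Step 2 — f₀ = ω₀/(2π) = 324.4 Hz.
Step 3 — Series Q: Q = ω₀L/R = 2038·0.00268/85.3 = 0.06404.
Step 4 — Bandwidth: Δω = ω₀/Q = 3.183e+04 rad/s; BW = Δω/(2π) = 5066 Hz.

(a) f₀ = 324.4 Hz  (b) Q = 0.06404  (c) BW = 5066 Hz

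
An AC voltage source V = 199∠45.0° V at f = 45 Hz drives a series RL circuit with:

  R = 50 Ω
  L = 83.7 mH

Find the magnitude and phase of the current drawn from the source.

Step 1 — Angular frequency: ω = 2π·f = 2π·45 = 282.7 rad/s.
Step 2 — Component impedances:
  R: Z = R = 50 Ω
  L: Z = jωL = j·282.7·0.0837 = 0 + j23.67 Ω
Step 3 — Series combination: Z_total = R + L = 50 + j23.67 Ω = 55.32∠25.3° Ω.
Step 4 — Source phasor: V = 199∠45.0° V = 140.7 + j140.7 V.
Step 5 — Ohm's law: I = V / Z_total = (140.7 + j140.7) / (50 + j23.67) = 3.387 + j1.211 A.
Step 6 — Convert to polar: |I| = 3.597 A, ∠I = 19.7°.

I = 3.597∠19.7° A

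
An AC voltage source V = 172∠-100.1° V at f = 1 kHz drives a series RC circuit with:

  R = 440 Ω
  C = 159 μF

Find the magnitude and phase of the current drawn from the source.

Step 1 — Angular frequency: ω = 2π·f = 2π·1000 = 6283 rad/s.
Step 2 — Component impedances:
  R: Z = R = 440 Ω
  C: Z = 1/(jωC) = -j/(ω·C) = 0 - j1.001 Ω
Step 3 — Series combination: Z_total = R + C = 440 - j1.001 Ω = 440∠-0.1° Ω.
Step 4 — Source phasor: V = 172∠-100.1° V = -30.16 - j169.3 V.
Step 5 — Ohm's law: I = V / Z_total = (-30.16 - j169.3) / (440 - j1.001) = -0.06768 - j0.385 A.
Step 6 — Convert to polar: |I| = 0.3909 A, ∠I = -100.0°.

I = 0.3909∠-100.0° A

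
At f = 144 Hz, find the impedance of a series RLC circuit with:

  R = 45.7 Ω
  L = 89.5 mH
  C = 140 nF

Step 1 — Angular frequency: ω = 2π·f = 2π·144 = 904.8 rad/s.
Step 2 — Component impedances:
  R: Z = R = 45.7 Ω
  L: Z = jωL = j·904.8·0.0895 = 0 + j80.98 Ω
  C: Z = 1/(jωC) = -j/(ω·C) = 0 - j7895 Ω
Step 3 — Series combination: Z_total = R + L + C = 45.7 - j7814 Ω = 7814∠-89.7° Ω.

Z = 45.7 - j7814 Ω = 7814∠-89.7° Ω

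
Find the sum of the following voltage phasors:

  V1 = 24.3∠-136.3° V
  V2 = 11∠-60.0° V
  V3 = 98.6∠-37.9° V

Step 1 — Convert each phasor to rectangular form:
  V1 = 24.3·(cos(-136.3°) + j·sin(-136.3°)) = -17.57 - j16.79 V
  V2 = 11·(cos(-60.0°) + j·sin(-60.0°)) = 5.5 - j9.526 V
  V3 = 98.6·(cos(-37.9°) + j·sin(-37.9°)) = 77.8 - j60.57 V
Step 2 — Sum components: V_total = 65.74 - j86.88 V.
Step 3 — Convert to polar: |V_total| = 108.9 V, ∠V_total = -52.9°.

V_total = 108.9∠-52.9° V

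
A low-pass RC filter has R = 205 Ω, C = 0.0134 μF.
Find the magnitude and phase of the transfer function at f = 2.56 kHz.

Step 1 — Angular frequency: ω = 2π·2560 = 1.608e+04 rad/s.
Step 2 — Transfer function: H(jω) = 1/(1 + jωRC).
Step 3 — Denominator: 1 + jωRC = 1 + j·1.608e+04·205·1.34e-08 = 1 + j0.04419.
Step 4 — H = 0.9981 - j0.0441.
Step 5 — Magnitude: |H| = 0.999 (-0.0 dB); phase: φ = -2.5°.

|H| = 0.999 (-0.0 dB), φ = -2.5°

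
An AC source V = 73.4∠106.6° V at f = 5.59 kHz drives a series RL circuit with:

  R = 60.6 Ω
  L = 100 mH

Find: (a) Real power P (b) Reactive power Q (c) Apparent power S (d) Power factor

Step 1 — Angular frequency: ω = 2π·f = 2π·5590 = 3.512e+04 rad/s.
Step 2 — Component impedances:
  R: Z = R = 60.6 Ω
  L: Z = jωL = j·3.512e+04·0.1 = 0 + j3512 Ω
Step 3 — Series combination: Z_total = R + L = 60.6 + j3512 Ω = 3513∠89.0° Ω.
Step 4 — Source phasor: V = 73.4∠106.6° V = -20.97 + j70.34 V.
Step 5 — Current: I = V / Z = 0.01992 + j0.006314 A = 0.02089∠17.6° A.
Step 6 — Complex power: S = V·I* = 0.02646 + j1.533 VA.
Step 7 — Real power: P = Re(S) = 0.02646 W.
Step 8 — Reactive power: Q = Im(S) = 1.533 VAR.
Step 9 — Apparent power: |S| = 1.534 VA.
Step 10 — Power factor: PF = P/|S| = 0.01725 (lagging).

(a) P = 0.02646 W  (b) Q = 1.533 VAR  (c) S = 1.534 VA  (d) PF = 0.01725 (lagging)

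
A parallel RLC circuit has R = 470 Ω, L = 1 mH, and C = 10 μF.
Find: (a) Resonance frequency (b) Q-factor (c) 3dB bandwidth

Step 1 — Resonance: ω₀ = 1/√(LC) = 1/√(0.001·1e-05) = 1e+04 rad/s.
Step 2 — f₀ = ω₀/(2π) = 1592 Hz.
Step 3 — Parallel Q: Q = R/(ω₀L) = 470/(1e+04·0.001) = 47.
Step 4 — Bandwidth: Δω = ω₀/Q = 212.8 rad/s; BW = Δω/(2π) = 33.86 Hz.

(a) f₀ = 1592 Hz  (b) Q = 47  (c) BW = 33.86 Hz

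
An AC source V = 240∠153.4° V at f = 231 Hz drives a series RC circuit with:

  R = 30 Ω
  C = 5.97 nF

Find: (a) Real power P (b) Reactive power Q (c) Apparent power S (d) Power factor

Step 1 — Angular frequency: ω = 2π·f = 2π·231 = 1451 rad/s.
Step 2 — Component impedances:
  R: Z = R = 30 Ω
  C: Z = 1/(jωC) = -j/(ω·C) = 0 - j1.154e+05 Ω
Step 3 — Series combination: Z_total = R + C = 30 - j1.154e+05 Ω = 1.154e+05∠-90.0° Ω.
Step 4 — Source phasor: V = 240∠153.4° V = -214.6 + j107.5 V.
Step 5 — Current: I = V / Z = -0.0009316 - j0.001859 A = 0.00208∠-116.6° A.
Step 6 — Complex power: S = V·I* = 0.0001297 - j0.4991 VA.
Step 7 — Real power: P = Re(S) = 0.0001297 W.
Step 8 — Reactive power: Q = Im(S) = -0.4991 VAR.
Step 9 — Apparent power: |S| = 0.4991 VA.
Step 10 — Power factor: PF = P/|S| = 0.0002599 (leading).

(a) P = 0.0001297 W  (b) Q = -0.4991 VAR  (c) S = 0.4991 VA  (d) PF = 0.0002599 (leading)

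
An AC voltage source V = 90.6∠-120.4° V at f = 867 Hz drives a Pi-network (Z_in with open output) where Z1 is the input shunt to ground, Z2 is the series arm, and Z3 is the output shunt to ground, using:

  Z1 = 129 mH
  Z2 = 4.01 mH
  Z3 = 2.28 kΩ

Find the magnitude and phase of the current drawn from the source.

Step 1 — Angular frequency: ω = 2π·f = 2π·867 = 5448 rad/s.
Step 2 — Component impedances:
  Z1: Z = jωL = j·5448·0.129 = 0 + j702.7 Ω
  Z2: Z = jωL = j·5448·0.00401 = 0 + j21.84 Ω
  Z3: Z = R = 2280 Ω
Step 3 — With open output, the series arm Z2 and the output shunt Z3 appear in series to ground: Z2 + Z3 = 2280 + j21.84 Ω.
Step 4 — Parallel with input shunt Z1: Z_in = Z1 || (Z2 + Z3) = 196.7 + j640.2 Ω = 669.8∠72.9° Ω.
Step 5 — Source phasor: V = 90.6∠-120.4° V = -45.85 - j78.14 V.
Step 6 — Ohm's law: I = V / Z_total = (-45.85 - j78.14) / (196.7 + j640.2) = -0.1316 + j0.03116 A.
Step 7 — Convert to polar: |I| = 0.1353 A, ∠I = 166.7°.

I = 0.1353∠166.7° A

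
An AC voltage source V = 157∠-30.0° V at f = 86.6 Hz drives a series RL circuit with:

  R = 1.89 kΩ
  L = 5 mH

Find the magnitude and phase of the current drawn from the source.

Step 1 — Angular frequency: ω = 2π·f = 2π·86.6 = 544.1 rad/s.
Step 2 — Component impedances:
  R: Z = R = 1890 Ω
  L: Z = jωL = j·544.1·0.005 = 0 + j2.721 Ω
Step 3 — Series combination: Z_total = R + L = 1890 + j2.721 Ω = 1890∠0.1° Ω.
Step 4 — Source phasor: V = 157∠-30.0° V = 136 - j78.5 V.
Step 5 — Ohm's law: I = V / Z_total = (136 - j78.5) / (1890 + j2.721) = 0.07188 - j0.04164 A.
Step 6 — Convert to polar: |I| = 0.08307 A, ∠I = -30.1°.

I = 0.08307∠-30.1° A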